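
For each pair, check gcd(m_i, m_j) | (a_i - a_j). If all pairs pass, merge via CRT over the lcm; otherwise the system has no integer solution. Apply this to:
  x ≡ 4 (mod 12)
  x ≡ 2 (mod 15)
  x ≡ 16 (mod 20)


Moduli 12, 15, 20 are not pairwise coprime, so CRT works modulo lcm(m_i) when all pairwise compatibility conditions hold.
Pairwise compatibility: gcd(m_i, m_j) must divide a_i - a_j for every pair.
Merge one congruence at a time:
  Start: x ≡ 4 (mod 12).
  Combine with x ≡ 2 (mod 15): gcd(12, 15) = 3, and 2 - 4 = -2 is NOT divisible by 3.
    ⇒ system is inconsistent (no integer solution).

No solution (the system is inconsistent).


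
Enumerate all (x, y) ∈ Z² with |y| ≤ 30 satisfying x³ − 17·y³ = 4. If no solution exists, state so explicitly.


The equation is x³ - 17y³ = 4. For fixed y, x³ = 17·y³ + 4, so a solution requires the RHS to be a perfect cube.
Strategy: iterate y from -30 to 30, compute RHS = 17·y³ + 4, and check whether it is a (positive or negative) perfect cube.
Check small values of y:
  y = 0: RHS = 4 is not a perfect cube.
  y = 1: RHS = 21 is not a perfect cube.
  y = -1: RHS = -13 is not a perfect cube.
  y = 2: RHS = 140 is not a perfect cube.
  y = -2: RHS = -132 is not a perfect cube.
  y = 3: RHS = 463 is not a perfect cube.
  y = -3: RHS = -455 is not a perfect cube.
Continuing the search up to |y| = 30 finds no solutions either.
No (x, y) in the scanned range satisfies the equation.

No integer solutions with |y| ≤ 30.


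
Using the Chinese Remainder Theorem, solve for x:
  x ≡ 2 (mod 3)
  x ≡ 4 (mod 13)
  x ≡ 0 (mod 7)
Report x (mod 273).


Moduli 3, 13, 7 are pairwise coprime; by CRT there is a unique solution modulo M = 3 · 13 · 7 = 273.
Solve pairwise, accumulating the modulus:
  Start with x ≡ 2 (mod 3).
  Combine with x ≡ 4 (mod 13): since gcd(3, 13) = 1, we get a unique residue mod 39.
    Write x = 2 + 3·t and substitute into x ≡ 4 (mod 13): 3·t ≡ 4 − 2 = 2 (mod 13).
    The inverse of 3 mod 13 is 9 (since 3·9 = 27 = 2·13 + 1), so t ≡ 9·2 = 18 ≡ 5 (mod 13).
    Then x = 2 + 3·5 = 17, valid modulo lcm(3, 13) = 39: x ≡ 17 (mod 39).
  Combine with x ≡ 0 (mod 7): since gcd(39, 7) = 1, we get a unique residue mod 273.
    Write x = 17 + 39·t and substitute into x ≡ 0 (mod 7): 39·t ≡ 0 − 17 = -17 (mod 7).
    Reduce coefficients mod 7: 4·t ≡ 4 (mod 7).
    The inverse of 4 mod 7 is 2 (since 4·2 = 8 = 1·7 + 1), so t ≡ 2·4 = 8 ≡ 1 (mod 7).
    Then x = 17 + 39·1 = 56, valid modulo lcm(39, 7) = 273: x ≡ 56 (mod 273).
Verify: 56 mod 3 = 2 ✓, 56 mod 13 = 4 ✓, 56 mod 7 = 0 ✓.

x ≡ 56 (mod 273).


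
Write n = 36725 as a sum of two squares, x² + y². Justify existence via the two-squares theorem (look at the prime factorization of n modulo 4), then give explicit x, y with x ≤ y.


Step 1: Factor n = 36725 = 5^2 · 13 · 113.
Step 2: Check the mod-4 condition on each prime factor: 5 ≡ 1 (mod 4), exponent 2; 13 ≡ 1 (mod 4), exponent 1; 113 ≡ 1 (mod 4), exponent 1.
All primes ≡ 3 (mod 4) appear to even exponent (or don't appear), so by the two-squares theorem n IS expressible as a sum of two squares.
Step 3: Build a representation. Group n = k² · m with k = 5 and m = 13 · 113 = 1469 (a product of primes ≡ 1 (mod 4)); a representation of m scales to one of n via (k·x)² + (k·y)² = k²(x² + y²). Each prime p ≡ 1 (mod 4) is itself a sum of two squares; find a² by testing p − a² for a perfect square:
  13: 13 − 1² = 12, 13 − 2² = 9 = 3² ⇒ 13 = 2² + 3².
  113: 113 − 1² = 112, 113 − 2² = 109, 113 − 3² = 104, 113 − 4² = 97, 113 − 5² = 88, 113 − 6² = 77, 113 − 7² = 64 = 8² ⇒ 113 = 7² + 8².
  Combine using the Brahmagupta–Fibonacci identity (a² + b²)(c² + d²) = (ac − bd)² + (ad + bc)² = (ac + bd)² + (ad − bc)²:
  13 · 113 = 1469: from (2² + 3²)(7² + 8²), take (2·7 − 3·8, 2·8 + 3·7) = (14 − 24, 16 + 21) = (-10, 37); dropping signs (only squares matter) gives (10, 37); check 10² + 37² = 100 + 1369 = 1469 ✓.
  Scale by k = 5: (5·10, 5·37) = (50, 185).
Step 4: Order so x ≤ y and verify: 50² + 185² = 2500 + 34225 = 36725 = n. ✓

n = 36725 = 50² + 185² (one valid representation with x ≤ y).


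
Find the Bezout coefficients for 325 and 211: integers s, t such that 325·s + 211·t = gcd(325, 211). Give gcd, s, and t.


Euclidean algorithm on (325, 211) — divide until remainder is 0:
  325 = 1 · 211 + 114
  211 = 1 · 114 + 97
  114 = 1 · 97 + 17
  97 = 5 · 17 + 12
  17 = 1 · 12 + 5
  12 = 2 · 5 + 2
  5 = 2 · 2 + 1
  2 = 2 · 1 + 0
gcd(325, 211) = 1.
Track Bezout coefficients alongside the remainders: start with r₀ = 325 = a·1 + b·0 (s = 1, t = 0) and r₁ = 211 = a·0 + b·1 (s = 0, t = 1); each new remainder r_{k+1} = r_{k-1} − q_k·r_k inherits s_{k+1} = s_{k-1} − q_k·s_k, t_{k+1} = t_{k-1} − q_k·t_k, so r_k = a·s_k + b·t_k at every step:
  q = 1: r = 114, s = 1 − 1·0 = 1, t = 0 − 1·1 = -1  (check: 325·1 + 211·(-1) = 114)
  q = 1: r = 97, s = 0 − 1·1 = -1, t = 1 − 1·(-1) = 2  (check: 325·(-1) + 211·2 = 97)
  q = 1: r = 17, s = 1 − 1·(-1) = 2, t = -1 − 1·2 = -3  (check: 325·2 + 211·(-3) = 17)
  q = 5: r = 12, s = -1 − 5·2 = -11, t = 2 − 5·(-3) = 17  (check: 325·(-11) + 211·17 = 12)
  q = 1: r = 5, s = 2 − 1·(-11) = 13, t = -3 − 1·17 = -20  (check: 325·13 + 211·(-20) = 5)
  q = 2: r = 2, s = -11 − 2·13 = -37, t = 17 − 2·(-20) = 57  (check: 325·(-37) + 211·57 = 2)
  q = 2: r = 1, s = 13 − 2·(-37) = 87, t = -20 − 2·57 = -134  (check: 325·87 + 211·(-134) = 1)
The row with r = 1 (the gcd) gives the Bezout coefficients s = 87, t = -134.
Result: 325 · (87) + 211 · (-134) = 1.

gcd(325, 211) = 1; s = 87, t = -134 (check: 325·87 + 211·(-134) = 1).


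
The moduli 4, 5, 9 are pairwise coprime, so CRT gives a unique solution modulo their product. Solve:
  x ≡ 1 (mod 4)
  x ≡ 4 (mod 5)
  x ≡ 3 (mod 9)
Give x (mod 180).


Moduli 4, 5, 9 are pairwise coprime; by CRT there is a unique solution modulo M = 4 · 5 · 9 = 180.
Solve pairwise, accumulating the modulus:
  Start with x ≡ 1 (mod 4).
  Combine with x ≡ 4 (mod 5): since gcd(4, 5) = 1, we get a unique residue mod 20.
    Write x = 1 + 4·t and substitute into x ≡ 4 (mod 5): 4·t ≡ 4 − 1 = 3 (mod 5).
    The inverse of 4 mod 5 is 4 (since 4·4 = 16 = 3·5 + 1), so t ≡ 4·3 = 12 ≡ 2 (mod 5).
    Then x = 1 + 4·2 = 9, valid modulo lcm(4, 5) = 20: x ≡ 9 (mod 20).
  Combine with x ≡ 3 (mod 9): since gcd(20, 9) = 1, we get a unique residue mod 180.
    Write x = 9 + 20·t and substitute into x ≡ 3 (mod 9): 20·t ≡ 3 − 9 = -6 (mod 9).
    Reduce coefficients mod 9: 2·t ≡ 3 (mod 9).
    The inverse of 2 mod 9 is 5 (since 2·5 = 10 = 1·9 + 1), so t ≡ 5·3 = 15 ≡ 6 (mod 9).
    Then x = 9 + 20·6 = 129, valid modulo lcm(20, 9) = 180: x ≡ 129 (mod 180).
Verify: 129 mod 4 = 1 ✓, 129 mod 5 = 4 ✓, 129 mod 9 = 3 ✓.

x ≡ 129 (mod 180).


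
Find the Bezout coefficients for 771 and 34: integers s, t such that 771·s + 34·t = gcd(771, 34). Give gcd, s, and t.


Euclidean algorithm on (771, 34) — divide until remainder is 0:
  771 = 22 · 34 + 23
  34 = 1 · 23 + 11
  23 = 2 · 11 + 1
  11 = 11 · 1 + 0
gcd(771, 34) = 1.
Track Bezout coefficients alongside the remainders: start with r₀ = 771 = a·1 + b·0 (s = 1, t = 0) and r₁ = 34 = a·0 + b·1 (s = 0, t = 1); each new remainder r_{k+1} = r_{k-1} − q_k·r_k inherits s_{k+1} = s_{k-1} − q_k·s_k, t_{k+1} = t_{k-1} − q_k·t_k, so r_k = a·s_k + b·t_k at every step:
  q = 22: r = 23, s = 1 − 22·0 = 1, t = 0 − 22·1 = -22  (check: 771·1 + 34·(-22) = 23)
  q = 1: r = 11, s = 0 − 1·1 = -1, t = 1 − 1·(-22) = 23  (check: 771·(-1) + 34·23 = 11)
  q = 2: r = 1, s = 1 − 2·(-1) = 3, t = -22 − 2·23 = -68  (check: 771·3 + 34·(-68) = 1)
The row with r = 1 (the gcd) gives the Bezout coefficients s = 3, t = -68.
Result: 771 · (3) + 34 · (-68) = 1.

gcd(771, 34) = 1; s = 3, t = -68 (check: 771·3 + 34·(-68) = 1).


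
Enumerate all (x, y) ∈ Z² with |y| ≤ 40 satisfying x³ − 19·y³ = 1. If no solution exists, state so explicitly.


The equation is x³ - 19y³ = 1. For fixed y, x³ = 19·y³ + 1, so a solution requires the RHS to be a perfect cube.
Strategy: iterate y from -40 to 40, compute RHS = 19·y³ + 1, and check whether it is a (positive or negative) perfect cube.
Check small values of y:
  y = 0: RHS = 1 = (1)³ ⇒ x = 1 works.
  y = 1: RHS = 20 is not a perfect cube.
  y = -1: RHS = -18 is not a perfect cube.
  y = 2: RHS = 153 is not a perfect cube.
  y = -2: RHS = -151 is not a perfect cube.
  y = 3: RHS = 514 is not a perfect cube.
  y = -3: RHS = -512 = (-8)³ ⇒ x = -8 works.
Continuing the search up to |y| = 40 finds no further solutions beyond those listed.
Collected solutions: (1, 0), (-8, -3).

Solutions (with |y| ≤ 40): (1, 0), (-8, -3).


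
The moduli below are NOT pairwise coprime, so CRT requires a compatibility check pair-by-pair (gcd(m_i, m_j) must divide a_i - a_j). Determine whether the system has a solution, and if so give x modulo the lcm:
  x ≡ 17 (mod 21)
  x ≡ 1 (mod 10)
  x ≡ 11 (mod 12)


Moduli 21, 10, 12 are not pairwise coprime, so CRT works modulo lcm(m_i) when all pairwise compatibility conditions hold.
Pairwise compatibility: gcd(m_i, m_j) must divide a_i - a_j for every pair.
Merge one congruence at a time:
  Start: x ≡ 17 (mod 21).
  Combine with x ≡ 1 (mod 10): gcd(21, 10) = 1; 1 - 17 = -16, which IS divisible by 1, so compatible.
    Write x = 17 + 21·t and substitute into x ≡ 1 (mod 10): 21·t ≡ 1 − 17 = -16 (mod 10).
    Reduce coefficients mod 10: 1·t ≡ 4 (mod 10).
    So t ≡ 4 (mod 10).
    Then x = 17 + 21·4 = 101, valid modulo lcm(21, 10) = 210: x ≡ 101 (mod 210).
  Combine with x ≡ 11 (mod 12): gcd(210, 12) = 6; 11 - 101 = -90, which IS divisible by 6, so compatible.
    Write x = 101 + 210·t and substitute into x ≡ 11 (mod 12): 210·t ≡ 11 − 101 = -90 (mod 12).
    Divide the congruence (and modulus) by g = 6: 35·t ≡ -15 (mod 2).
    Reduce coefficients mod 2: 1·t ≡ 1 (mod 2).
    So t ≡ 1 (mod 2).
    Then x = 101 + 210·1 = 311, valid modulo lcm(210, 12) = 420: x ≡ 311 (mod 420).
Verify: 311 mod 21 = 17, 311 mod 10 = 1, 311 mod 12 = 11.

x ≡ 311 (mod 420).


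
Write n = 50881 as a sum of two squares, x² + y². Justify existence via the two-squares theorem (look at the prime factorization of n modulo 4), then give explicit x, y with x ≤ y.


Step 1: Factor n = 50881 = 17 · 41 · 73.
Step 2: Check the mod-4 condition on each prime factor: 17 ≡ 1 (mod 4), exponent 1; 41 ≡ 1 (mod 4), exponent 1; 73 ≡ 1 (mod 4), exponent 1.
All primes ≡ 3 (mod 4) appear to even exponent (or don't appear), so by the two-squares theorem n IS expressible as a sum of two squares.
Step 3: Build a representation. Here n = 17 · 41 · 73 is a product of primes ≡ 1 (mod 4). Each prime p ≡ 1 (mod 4) is itself a sum of two squares; find a² by testing p − a² for a perfect square:
  17: 17 − 1² = 16 = 4² ⇒ 17 = 1² + 4².
  41: 41 − 1² = 40, 41 − 2² = 37, 41 − 3² = 32, 41 − 4² = 25 = 5² ⇒ 41 = 4² + 5².
  73: 73 − 1² = 72, 73 − 2² = 69, 73 − 3² = 64 = 8² ⇒ 73 = 3² + 8².
  Combine using the Brahmagupta–Fibonacci identity (a² + b²)(c² + d²) = (ac − bd)² + (ad + bc)² = (ac + bd)² + (ad − bc)²:
  17 · 41 = 697: from (1² + 4²)(4² + 5²), take (1·4 − 4·5, 1·5 + 4·4) = (4 − 20, 5 + 16) = (-16, 21); dropping signs (only squares matter) gives (16, 21); check 16² + 21² = 256 + 441 = 697 ✓.
  697 · 73 = 50881: from (16² + 21²)(3² + 8²), take (16·3 − 21·8, 16·8 + 21·3) = (48 − 168, 128 + 63) = (-120, 191); dropping signs (only squares matter) gives (120, 191); check 120² + 191² = 14400 + 36481 = 50881 ✓.
Step 4: Order so x ≤ y and verify: 120² + 191² = 14400 + 36481 = 50881 = n. ✓

n = 50881 = 120² + 191² (one valid representation with x ≤ y).


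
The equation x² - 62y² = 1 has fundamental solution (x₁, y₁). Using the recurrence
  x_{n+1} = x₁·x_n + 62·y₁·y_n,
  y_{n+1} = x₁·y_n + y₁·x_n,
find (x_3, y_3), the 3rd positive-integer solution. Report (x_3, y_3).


Step 1: Find the fundamental solution (x₁, y₁) of x² - 62y² = 1.
  Expand √62 as a continued fraction. a₀ = ⌊√62⌋ = 7; iterate m_{k+1} = d_k·a_k − m_k, d_{k+1} = (62 − m_{k+1}²)/d_k, a_{k+1} = ⌊(a₀ + m_{k+1})/d_{k+1}⌋ (starting m₀ = 0, d₀ = 1), with convergents p_k = a_k·p_{k-1} + p_{k-2}, q_k = a_k·q_{k-1} + q_{k-2} (p₋₁ = 1, q₋₁ = 0):
  k = 0: a₀ = 7; p₀/q₀ = 7/1; p₀² − 62·q₀² = 49 − 62 = -13.
  k = 1: m = 7, d = 13, a = ⌊(7 + 7)/13⌋ = 1; p/q = (1·7 + 1)/(1·1 + 0) = 8/1; p² − 62·q² = 64 − 62 = 2.
  k = 2: m = 6, d = 2, a = ⌊(7 + 6)/2⌋ = 6; p/q = (6·8 + 7)/(6·1 + 1) = 55/7; p² − 62·q² = 3025 − 3038 = -13.
  k = 3: m = 6, d = 13, a = ⌊(7 + 6)/13⌋ = 1; p/q = (1·55 + 8)/(1·7 + 1) = 63/8; p² − 62·q² = 3969 − 3968 = 1.
  The first convergent with p² − 62·q² = 1 gives the fundamental solution (x₁, y₁) = (63, 8).
Step 2: Apply the recurrence (x_{n+1}, y_{n+1}) = (x₁x_n + 62y₁y_n, x₁y_n + y₁x_n) repeatedly.
  From (x_1, y_1) = (63, 8): x_2 = 63·63 + 62·8·8 = 7937; y_2 = 63·8 + 8·63 = 1008.
  From (x_2, y_2) = (7937, 1008): x_3 = 63·7937 + 62·8·1008 = 999999; y_3 = 63·1008 + 8·7937 = 127000.
Step 3: Verify x_3² - 62·y_3² = 999998000001 - 999998000000 = 1 (should be 1). ✓

(x_1, y_1) = (63, 8); (x_3, y_3) = (999999, 127000).


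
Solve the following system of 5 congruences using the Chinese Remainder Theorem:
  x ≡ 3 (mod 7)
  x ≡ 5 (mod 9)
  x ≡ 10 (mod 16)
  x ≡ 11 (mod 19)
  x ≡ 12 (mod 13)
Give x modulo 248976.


Product of moduli M = 7 · 9 · 16 · 19 · 13 = 248976.
Merge one congruence at a time:
  Start: x ≡ 3 (mod 7).
  Combine with x ≡ 5 (mod 9); new modulus lcm = 63.
    Write x = 3 + 7·t and substitute into x ≡ 5 (mod 9): 7·t ≡ 5 − 3 = 2 (mod 9).
    The inverse of 7 mod 9 is 4 (since 7·4 = 28 = 3·9 + 1), so t ≡ 4·2 = 8 ≡ 8 (mod 9).
    Then x = 3 + 7·8 = 59, valid modulo lcm(7, 9) = 63: x ≡ 59 (mod 63).
  Combine with x ≡ 10 (mod 16); new modulus lcm = 1008.
    Write x = 59 + 63·t and substitute into x ≡ 10 (mod 16): 63·t ≡ 10 − 59 = -49 (mod 16).
    Reduce coefficients mod 16: 15·t ≡ 15 (mod 16).
    The inverse of 15 mod 16 is 15 (since 15·15 = 225 = 14·16 + 1), so t ≡ 15·15 = 225 ≡ 1 (mod 16).
    Then x = 59 + 63·1 = 122, valid modulo lcm(63, 16) = 1008: x ≡ 122 (mod 1008).
  Combine with x ≡ 11 (mod 19); new modulus lcm = 19152.
    Write x = 122 + 1008·t and substitute into x ≡ 11 (mod 19): 1008·t ≡ 11 − 122 = -111 (mod 19).
    Reduce coefficients mod 19: 1·t ≡ 3 (mod 19).
    So t ≡ 3 (mod 19).
    Then x = 122 + 1008·3 = 3146, valid modulo lcm(1008, 19) = 19152: x ≡ 3146 (mod 19152).
  Combine with x ≡ 12 (mod 13); new modulus lcm = 248976.
    Write x = 3146 + 19152·t and substitute into x ≡ 12 (mod 13): 19152·t ≡ 12 − 3146 = -3134 (mod 13).
    Reduce coefficients mod 13: 3·t ≡ 12 (mod 13).
    The inverse of 3 mod 13 is 9 (since 3·9 = 27 = 2·13 + 1), so t ≡ 9·12 = 108 ≡ 4 (mod 13).
    Then x = 3146 + 19152·4 = 79754, valid modulo lcm(19152, 13) = 248976: x ≡ 79754 (mod 248976).
Verify against each original: 79754 mod 7 = 3, 79754 mod 9 = 5, 79754 mod 16 = 10, 79754 mod 19 = 11, 79754 mod 13 = 12.

x ≡ 79754 (mod 248976).


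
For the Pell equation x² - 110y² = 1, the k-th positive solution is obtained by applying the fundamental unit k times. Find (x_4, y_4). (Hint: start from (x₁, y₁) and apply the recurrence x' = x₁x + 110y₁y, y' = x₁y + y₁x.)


Step 1: Find the fundamental solution (x₁, y₁) of x² - 110y² = 1.
  Expand √110 as a continued fraction. a₀ = ⌊√110⌋ = 10; iterate m_{k+1} = d_k·a_k − m_k, d_{k+1} = (110 − m_{k+1}²)/d_k, a_{k+1} = ⌊(a₀ + m_{k+1})/d_{k+1}⌋ (starting m₀ = 0, d₀ = 1), with convergents p_k = a_k·p_{k-1} + p_{k-2}, q_k = a_k·q_{k-1} + q_{k-2} (p₋₁ = 1, q₋₁ = 0):
  k = 0: a₀ = 10; p₀/q₀ = 10/1; p₀² − 110·q₀² = 100 − 110 = -10.
  k = 1: m = 10, d = 10, a = ⌊(10 + 10)/10⌋ = 2; p/q = (2·10 + 1)/(2·1 + 0) = 21/2; p² − 110·q² = 441 − 440 = 1.
  The first convergent with p² − 110·q² = 1 gives the fundamental solution (x₁, y₁) = (21, 2).
Step 2: Apply the recurrence (x_{n+1}, y_{n+1}) = (x₁x_n + 110y₁y_n, x₁y_n + y₁x_n) repeatedly.
  From (x_1, y_1) = (21, 2): x_2 = 21·21 + 110·2·2 = 881; y_2 = 21·2 + 2·21 = 84.
  From (x_2, y_2) = (881, 84): x_3 = 21·881 + 110·2·84 = 36981; y_3 = 21·84 + 2·881 = 3526.
  From (x_3, y_3) = (36981, 3526): x_4 = 21·36981 + 110·2·3526 = 1552321; y_4 = 21·3526 + 2·36981 = 148008.
Step 3: Verify x_4² - 110·y_4² = 2409700487041 - 2409700487040 = 1 (should be 1). ✓

(x_1, y_1) = (21, 2); (x_4, y_4) = (1552321, 148008).


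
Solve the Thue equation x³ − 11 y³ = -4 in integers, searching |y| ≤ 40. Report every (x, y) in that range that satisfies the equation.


The equation is x³ - 11y³ = -4. For fixed y, x³ = 11·y³ − 4, so a solution requires the RHS to be a perfect cube.
Strategy: iterate y from -40 to 40, compute RHS = 11·y³ − 4, and check whether it is a (positive or negative) perfect cube.
Check small values of y:
  y = 0: RHS = -4 is not a perfect cube.
  y = 1: RHS = 7 is not a perfect cube.
  y = -1: RHS = -15 is not a perfect cube.
  y = 2: RHS = 84 is not a perfect cube.
  y = -2: RHS = -92 is not a perfect cube.
  y = 3: RHS = 293 is not a perfect cube.
  y = -3: RHS = -301 is not a perfect cube.
Continuing the search up to |y| = 40 finds no solutions either.
No (x, y) in the scanned range satisfies the equation.

No integer solutions with |y| ≤ 40.


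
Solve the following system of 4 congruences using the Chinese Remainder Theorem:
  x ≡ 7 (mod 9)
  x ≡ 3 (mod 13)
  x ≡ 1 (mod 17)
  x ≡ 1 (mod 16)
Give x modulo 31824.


Product of moduli M = 9 · 13 · 17 · 16 = 31824.
Merge one congruence at a time:
  Start: x ≡ 7 (mod 9).
  Combine with x ≡ 3 (mod 13); new modulus lcm = 117.
    Write x = 7 + 9·t and substitute into x ≡ 3 (mod 13): 9·t ≡ 3 − 7 = -4 (mod 13).
    Reduce coefficients mod 13: 9·t ≡ 9 (mod 13).
    The inverse of 9 mod 13 is 3 (since 9·3 = 27 = 2·13 + 1), so t ≡ 3·9 = 27 ≡ 1 (mod 13).
    Then x = 7 + 9·1 = 16, valid modulo lcm(9, 13) = 117: x ≡ 16 (mod 117).
  Combine with x ≡ 1 (mod 17); new modulus lcm = 1989.
    Write x = 16 + 117·t and substitute into x ≡ 1 (mod 17): 117·t ≡ 1 − 16 = -15 (mod 17).
    Reduce coefficients mod 17: 15·t ≡ 2 (mod 17).
    The inverse of 15 mod 17 is 8 (since 15·8 = 120 = 7·17 + 1), so t ≡ 8·2 = 16 ≡ 16 (mod 17).
    Then x = 16 + 117·16 = 1888, valid modulo lcm(117, 17) = 1989: x ≡ 1888 (mod 1989).
  Combine with x ≡ 1 (mod 16); new modulus lcm = 31824.
    Write x = 1888 + 1989·t and substitute into x ≡ 1 (mod 16): 1989·t ≡ 1 − 1888 = -1887 (mod 16).
    Reduce coefficients mod 16: 5·t ≡ 1 (mod 16).
    The inverse of 5 mod 16 is 13 (since 5·13 = 65 = 4·16 + 1), so t ≡ 13·1 = 13 ≡ 13 (mod 16).
    Then x = 1888 + 1989·13 = 27745, valid modulo lcm(1989, 16) = 31824: x ≡ 27745 (mod 31824).
Verify against each original: 27745 mod 9 = 7, 27745 mod 13 = 3, 27745 mod 17 = 1, 27745 mod 16 = 1.

x ≡ 27745 (mod 31824).


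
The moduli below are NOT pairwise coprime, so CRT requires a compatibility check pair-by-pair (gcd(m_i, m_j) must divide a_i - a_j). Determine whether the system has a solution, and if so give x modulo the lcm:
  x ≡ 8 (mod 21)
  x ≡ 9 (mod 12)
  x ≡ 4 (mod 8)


Moduli 21, 12, 8 are not pairwise coprime, so CRT works modulo lcm(m_i) when all pairwise compatibility conditions hold.
Pairwise compatibility: gcd(m_i, m_j) must divide a_i - a_j for every pair.
Merge one congruence at a time:
  Start: x ≡ 8 (mod 21).
  Combine with x ≡ 9 (mod 12): gcd(21, 12) = 3, and 9 - 8 = 1 is NOT divisible by 3.
    ⇒ system is inconsistent (no integer solution).

No solution (the system is inconsistent).


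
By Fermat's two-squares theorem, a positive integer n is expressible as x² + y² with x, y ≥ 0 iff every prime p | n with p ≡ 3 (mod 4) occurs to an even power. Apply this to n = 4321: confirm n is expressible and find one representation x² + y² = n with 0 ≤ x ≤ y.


Step 1: Factor n = 4321 = 29 · 149.
Step 2: Check the mod-4 condition on each prime factor: 29 ≡ 1 (mod 4), exponent 1; 149 ≡ 1 (mod 4), exponent 1.
All primes ≡ 3 (mod 4) appear to even exponent (or don't appear), so by the two-squares theorem n IS expressible as a sum of two squares.
Step 3: Build a representation. Here n = 29 · 149 is a product of primes ≡ 1 (mod 4). Each prime p ≡ 1 (mod 4) is itself a sum of two squares; find a² by testing p − a² for a perfect square:
  29: 29 − 1² = 28, 29 − 2² = 25 = 5² ⇒ 29 = 2² + 5².
  149: 149 − 1² = 148, 149 − 2² = 145, 149 − 3² = 140, 149 − 4² = 133, 149 − 5² = 124, 149 − 6² = 113, 149 − 7² = 100 = 10² ⇒ 149 = 7² + 10².
  Combine using the Brahmagupta–Fibonacci identity (a² + b²)(c² + d²) = (ac − bd)² + (ad + bc)² = (ac + bd)² + (ad − bc)²:
  29 · 149 = 4321: from (2² + 5²)(7² + 10²), take (2·7 − 5·10, 2·10 + 5·7) = (14 − 50, 20 + 35) = (-36, 55); dropping signs (only squares matter) gives (36, 55); check 36² + 55² = 1296 + 3025 = 4321 ✓.
Step 4: Order so x ≤ y and verify: 36² + 55² = 1296 + 3025 = 4321 = n. ✓

n = 4321 = 36² + 55² (one valid representation with x ≤ y).


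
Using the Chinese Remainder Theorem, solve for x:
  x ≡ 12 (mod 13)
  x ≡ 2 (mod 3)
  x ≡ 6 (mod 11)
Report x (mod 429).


Moduli 13, 3, 11 are pairwise coprime; by CRT there is a unique solution modulo M = 13 · 3 · 11 = 429.
Solve pairwise, accumulating the modulus:
  Start with x ≡ 12 (mod 13).
  Combine with x ≡ 2 (mod 3): since gcd(13, 3) = 1, we get a unique residue mod 39.
    Write x = 12 + 13·t and substitute into x ≡ 2 (mod 3): 13·t ≡ 2 − 12 = -10 (mod 3).
    Reduce coefficients mod 3: 1·t ≡ 2 (mod 3).
    So t ≡ 2 (mod 3).
    Then x = 12 + 13·2 = 38, valid modulo lcm(13, 3) = 39: x ≡ 38 (mod 39).
  Combine with x ≡ 6 (mod 11): since gcd(39, 11) = 1, we get a unique residue mod 429.
    Write x = 38 + 39·t and substitute into x ≡ 6 (mod 11): 39·t ≡ 6 − 38 = -32 (mod 11).
    Reduce coefficients mod 11: 6·t ≡ 1 (mod 11).
    The inverse of 6 mod 11 is 2 (since 6·2 = 12 = 1·11 + 1), so t ≡ 2·1 = 2 ≡ 2 (mod 11).
    Then x = 38 + 39·2 = 116, valid modulo lcm(39, 11) = 429: x ≡ 116 (mod 429).
Verify: 116 mod 13 = 12 ✓, 116 mod 3 = 2 ✓, 116 mod 11 = 6 ✓.

x ≡ 116 (mod 429).


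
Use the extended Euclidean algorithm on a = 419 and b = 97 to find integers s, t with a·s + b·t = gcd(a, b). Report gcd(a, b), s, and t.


Euclidean algorithm on (419, 97) — divide until remainder is 0:
  419 = 4 · 97 + 31
  97 = 3 · 31 + 4
  31 = 7 · 4 + 3
  4 = 1 · 3 + 1
  3 = 3 · 1 + 0
gcd(419, 97) = 1.
Track Bezout coefficients alongside the remainders: start with r₀ = 419 = a·1 + b·0 (s = 1, t = 0) and r₁ = 97 = a·0 + b·1 (s = 0, t = 1); each new remainder r_{k+1} = r_{k-1} − q_k·r_k inherits s_{k+1} = s_{k-1} − q_k·s_k, t_{k+1} = t_{k-1} − q_k·t_k, so r_k = a·s_k + b·t_k at every step:
  q = 4: r = 31, s = 1 − 4·0 = 1, t = 0 − 4·1 = -4  (check: 419·1 + 97·(-4) = 31)
  q = 3: r = 4, s = 0 − 3·1 = -3, t = 1 − 3·(-4) = 13  (check: 419·(-3) + 97·13 = 4)
  q = 7: r = 3, s = 1 − 7·(-3) = 22, t = -4 − 7·13 = -95  (check: 419·22 + 97·(-95) = 3)
  q = 1: r = 1, s = -3 − 1·22 = -25, t = 13 − 1·(-95) = 108  (check: 419·(-25) + 97·108 = 1)
The row with r = 1 (the gcd) gives the Bezout coefficients s = -25, t = 108.
Result: 419 · (-25) + 97 · (108) = 1.

gcd(419, 97) = 1; s = -25, t = 108 (check: 419·(-25) + 97·108 = 1).


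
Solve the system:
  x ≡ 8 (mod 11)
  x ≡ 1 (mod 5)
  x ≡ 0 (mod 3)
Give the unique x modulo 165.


Moduli 11, 5, 3 are pairwise coprime; by CRT there is a unique solution modulo M = 11 · 5 · 3 = 165.
Solve pairwise, accumulating the modulus:
  Start with x ≡ 8 (mod 11).
  Combine with x ≡ 1 (mod 5): since gcd(11, 5) = 1, we get a unique residue mod 55.
    Write x = 8 + 11·t and substitute into x ≡ 1 (mod 5): 11·t ≡ 1 − 8 = -7 (mod 5).
    Reduce coefficients mod 5: 1·t ≡ 3 (mod 5).
    So t ≡ 3 (mod 5).
    Then x = 8 + 11·3 = 41, valid modulo lcm(11, 5) = 55: x ≡ 41 (mod 55).
  Combine with x ≡ 0 (mod 3): since gcd(55, 3) = 1, we get a unique residue mod 165.
    Write x = 41 + 55·t and substitute into x ≡ 0 (mod 3): 55·t ≡ 0 − 41 = -41 (mod 3).
    Reduce coefficients mod 3: 1·t ≡ 1 (mod 3).
    So t ≡ 1 (mod 3).
    Then x = 41 + 55·1 = 96, valid modulo lcm(55, 3) = 165: x ≡ 96 (mod 165).
Verify: 96 mod 11 = 8 ✓, 96 mod 5 = 1 ✓, 96 mod 3 = 0 ✓.

x ≡ 96 (mod 165).


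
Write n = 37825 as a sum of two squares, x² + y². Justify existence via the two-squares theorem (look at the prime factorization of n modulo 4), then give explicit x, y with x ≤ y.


Step 1: Factor n = 37825 = 5^2 · 17 · 89.
Step 2: Check the mod-4 condition on each prime factor: 5 ≡ 1 (mod 4), exponent 2; 17 ≡ 1 (mod 4), exponent 1; 89 ≡ 1 (mod 4), exponent 1.
All primes ≡ 3 (mod 4) appear to even exponent (or don't appear), so by the two-squares theorem n IS expressible as a sum of two squares.
Step 3: Build a representation. Group n = k² · m with k = 5 and m = 17 · 89 = 1513 (a product of primes ≡ 1 (mod 4)); a representation of m scales to one of n via (k·x)² + (k·y)² = k²(x² + y²). Each prime p ≡ 1 (mod 4) is itself a sum of two squares; find a² by testing p − a² for a perfect square:
  17: 17 − 1² = 16 = 4² ⇒ 17 = 1² + 4².
  89: 89 − 1² = 88, 89 − 2² = 85, 89 − 3² = 80, 89 − 4² = 73, 89 − 5² = 64 = 8² ⇒ 89 = 5² + 8².
  Combine using the Brahmagupta–Fibonacci identity (a² + b²)(c² + d²) = (ac − bd)² + (ad + bc)² = (ac + bd)² + (ad − bc)²:
  17 · 89 = 1513: from (1² + 4²)(5² + 8²), take (1·5 − 4·8, 1·8 + 4·5) = (5 − 32, 8 + 20) = (-27, 28); dropping signs (only squares matter) gives (27, 28); check 27² + 28² = 729 + 784 = 1513 ✓.
  Scale by k = 5: (5·27, 5·28) = (135, 140).
Step 4: Order so x ≤ y and verify: 135² + 140² = 18225 + 19600 = 37825 = n. ✓

n = 37825 = 135² + 140² (one valid representation with x ≤ y).


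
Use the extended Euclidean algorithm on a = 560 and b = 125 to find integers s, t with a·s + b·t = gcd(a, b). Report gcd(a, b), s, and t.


Euclidean algorithm on (560, 125) — divide until remainder is 0:
  560 = 4 · 125 + 60
  125 = 2 · 60 + 5
  60 = 12 · 5 + 0
gcd(560, 125) = 5.
Track Bezout coefficients alongside the remainders: start with r₀ = 560 = a·1 + b·0 (s = 1, t = 0) and r₁ = 125 = a·0 + b·1 (s = 0, t = 1); each new remainder r_{k+1} = r_{k-1} − q_k·r_k inherits s_{k+1} = s_{k-1} − q_k·s_k, t_{k+1} = t_{k-1} − q_k·t_k, so r_k = a·s_k + b·t_k at every step:
  q = 4: r = 60, s = 1 − 4·0 = 1, t = 0 − 4·1 = -4  (check: 560·1 + 125·(-4) = 60)
  q = 2: r = 5, s = 0 − 2·1 = -2, t = 1 − 2·(-4) = 9  (check: 560·(-2) + 125·9 = 5)
The row with r = 5 (the gcd) gives the Bezout coefficients s = -2, t = 9.
Result: 560 · (-2) + 125 · (9) = 5.

gcd(560, 125) = 5; s = -2, t = 9 (check: 560·(-2) + 125·9 = 5).


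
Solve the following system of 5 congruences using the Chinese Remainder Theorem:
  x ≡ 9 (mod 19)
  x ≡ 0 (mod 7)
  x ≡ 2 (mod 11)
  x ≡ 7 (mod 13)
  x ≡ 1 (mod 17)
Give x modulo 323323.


Product of moduli M = 19 · 7 · 11 · 13 · 17 = 323323.
Merge one congruence at a time:
  Start: x ≡ 9 (mod 19).
  Combine with x ≡ 0 (mod 7); new modulus lcm = 133.
    Write x = 9 + 19·t and substitute into x ≡ 0 (mod 7): 19·t ≡ 0 − 9 = -9 (mod 7).
    Reduce coefficients mod 7: 5·t ≡ 5 (mod 7).
    The inverse of 5 mod 7 is 3 (since 5·3 = 15 = 2·7 + 1), so t ≡ 3·5 = 15 ≡ 1 (mod 7).
    Then x = 9 + 19·1 = 28, valid modulo lcm(19, 7) = 133: x ≡ 28 (mod 133).
  Combine with x ≡ 2 (mod 11); new modulus lcm = 1463.
    Write x = 28 + 133·t and substitute into x ≡ 2 (mod 11): 133·t ≡ 2 − 28 = -26 (mod 11).
    Reduce coefficients mod 11: 1·t ≡ 7 (mod 11).
    So t ≡ 7 (mod 11).
    Then x = 28 + 133·7 = 959, valid modulo lcm(133, 11) = 1463: x ≡ 959 (mod 1463).
  Combine with x ≡ 7 (mod 13); new modulus lcm = 19019.
    Write x = 959 + 1463·t and substitute into x ≡ 7 (mod 13): 1463·t ≡ 7 − 959 = -952 (mod 13).
    Reduce coefficients mod 13: 7·t ≡ 10 (mod 13).
    The inverse of 7 mod 13 is 2 (since 7·2 = 14 = 1·13 + 1), so t ≡ 2·10 = 20 ≡ 7 (mod 13).
    Then x = 959 + 1463·7 = 11200, valid modulo lcm(1463, 13) = 19019: x ≡ 11200 (mod 19019).
  Combine with x ≡ 1 (mod 17); new modulus lcm = 323323.
    Write x = 11200 + 19019·t and substitute into x ≡ 1 (mod 17): 19019·t ≡ 1 − 11200 = -11199 (mod 17).
    Reduce coefficients mod 17: 13·t ≡ 4 (mod 17).
    The inverse of 13 mod 17 is 4 (since 13·4 = 52 = 3·17 + 1), so t ≡ 4·4 = 16 ≡ 16 (mod 17).
    Then x = 11200 + 19019·16 = 315504, valid modulo lcm(19019, 17) = 323323: x ≡ 315504 (mod 323323).
Verify against each original: 315504 mod 19 = 9, 315504 mod 7 = 0, 315504 mod 11 = 2, 315504 mod 13 = 7, 315504 mod 17 = 1.

x ≡ 315504 (mod 323323).


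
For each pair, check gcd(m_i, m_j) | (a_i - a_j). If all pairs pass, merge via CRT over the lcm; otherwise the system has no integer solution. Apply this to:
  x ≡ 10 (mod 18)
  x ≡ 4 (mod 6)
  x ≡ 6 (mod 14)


Moduli 18, 6, 14 are not pairwise coprime, so CRT works modulo lcm(m_i) when all pairwise compatibility conditions hold.
Pairwise compatibility: gcd(m_i, m_j) must divide a_i - a_j for every pair.
Merge one congruence at a time:
  Start: x ≡ 10 (mod 18).
  Combine with x ≡ 4 (mod 6): gcd(18, 6) = 6; 4 - 10 = -6, which IS divisible by 6, so compatible.
    Write x = 10 + 18·t and substitute into x ≡ 4 (mod 6): 18·t ≡ 4 − 10 = -6 (mod 6).
    Divide the congruence (and modulus) by g = 6: 3·t ≡ -1 (mod 1).
    Modulo 1 every t works; take t = 0.
    Then x = 10 + 18·0 = 10, valid modulo lcm(18, 6) = 18: x ≡ 10 (mod 18).
  Combine with x ≡ 6 (mod 14): gcd(18, 14) = 2; 6 - 10 = -4, which IS divisible by 2, so compatible.
    Write x = 10 + 18·t and substitute into x ≡ 6 (mod 14): 18·t ≡ 6 − 10 = -4 (mod 14).
    Divide the congruence (and modulus) by g = 2: 9·t ≡ -2 (mod 7).
    Reduce coefficients mod 7: 2·t ≡ 5 (mod 7).
    The inverse of 2 mod 7 is 4 (since 2·4 = 8 = 1·7 + 1), so t ≡ 4·5 = 20 ≡ 6 (mod 7).
    Then x = 10 + 18·6 = 118, valid modulo lcm(18, 14) = 126: x ≡ 118 (mod 126).
Verify: 118 mod 18 = 10, 118 mod 6 = 4, 118 mod 14 = 6.

x ≡ 118 (mod 126).


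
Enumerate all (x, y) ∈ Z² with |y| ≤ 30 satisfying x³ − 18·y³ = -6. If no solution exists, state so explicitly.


The equation is x³ - 18y³ = -6. For fixed y, x³ = 18·y³ − 6, so a solution requires the RHS to be a perfect cube.
Strategy: iterate y from -30 to 30, compute RHS = 18·y³ − 6, and check whether it is a (positive or negative) perfect cube.
Check small values of y:
  y = 0: RHS = -6 is not a perfect cube.
  y = 1: RHS = 12 is not a perfect cube.
  y = -1: RHS = -24 is not a perfect cube.
  y = 2: RHS = 138 is not a perfect cube.
  y = -2: RHS = -150 is not a perfect cube.
  y = 3: RHS = 480 is not a perfect cube.
  y = -3: RHS = -492 is not a perfect cube.
Continuing the search up to |y| = 30 finds no solutions either.
No (x, y) in the scanned range satisfies the equation.

No integer solutions with |y| ≤ 30.


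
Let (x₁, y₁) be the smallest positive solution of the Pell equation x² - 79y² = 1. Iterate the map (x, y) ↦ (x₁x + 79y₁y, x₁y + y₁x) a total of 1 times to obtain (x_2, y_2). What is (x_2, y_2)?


Step 1: Find the fundamental solution (x₁, y₁) of x² - 79y² = 1.
  Expand √79 as a continued fraction. a₀ = ⌊√79⌋ = 8; iterate m_{k+1} = d_k·a_k − m_k, d_{k+1} = (79 − m_{k+1}²)/d_k, a_{k+1} = ⌊(a₀ + m_{k+1})/d_{k+1}⌋ (starting m₀ = 0, d₀ = 1), with convergents p_k = a_k·p_{k-1} + p_{k-2}, q_k = a_k·q_{k-1} + q_{k-2} (p₋₁ = 1, q₋₁ = 0):
  k = 0: a₀ = 8; p₀/q₀ = 8/1; p₀² − 79·q₀² = 64 − 79 = -15.
  k = 1: m = 8, d = 15, a = ⌊(8 + 8)/15⌋ = 1; p/q = (1·8 + 1)/(1·1 + 0) = 9/1; p² − 79·q² = 81 − 79 = 2.
  k = 2: m = 7, d = 2, a = ⌊(8 + 7)/2⌋ = 7; p/q = (7·9 + 8)/(7·1 + 1) = 71/8; p² − 79·q² = 5041 − 5056 = -15.
  k = 3: m = 7, d = 15, a = ⌊(8 + 7)/15⌋ = 1; p/q = (1·71 + 9)/(1·8 + 1) = 80/9; p² − 79·q² = 6400 − 6399 = 1.
  The first convergent with p² − 79·q² = 1 gives the fundamental solution (x₁, y₁) = (80, 9).
Step 2: Apply the recurrence (x_{n+1}, y_{n+1}) = (x₁x_n + 79y₁y_n, x₁y_n + y₁x_n) repeatedly.
  From (x_1, y_1) = (80, 9): x_2 = 80·80 + 79·9·9 = 12799; y_2 = 80·9 + 9·80 = 1440.
Step 3: Verify x_2² - 79·y_2² = 163814401 - 163814400 = 1 (should be 1). ✓

(x_1, y_1) = (80, 9); (x_2, y_2) = (12799, 1440).


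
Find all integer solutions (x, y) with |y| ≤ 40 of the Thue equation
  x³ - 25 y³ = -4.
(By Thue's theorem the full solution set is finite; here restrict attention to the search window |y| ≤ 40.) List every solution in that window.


The equation is x³ - 25y³ = -4. For fixed y, x³ = 25·y³ − 4, so a solution requires the RHS to be a perfect cube.
Strategy: iterate y from -40 to 40, compute RHS = 25·y³ − 4, and check whether it is a (positive or negative) perfect cube.
Check small values of y:
  y = 0: RHS = -4 is not a perfect cube.
  y = 1: RHS = 21 is not a perfect cube.
  y = -1: RHS = -29 is not a perfect cube.
  y = 2: RHS = 196 is not a perfect cube.
  y = -2: RHS = -204 is not a perfect cube.
  y = 3: RHS = 671 is not a perfect cube.
  y = -3: RHS = -679 is not a perfect cube.
Continuing the search up to |y| = 40 finds no solutions either.
No (x, y) in the scanned range satisfies the equation.

No integer solutions with |y| ≤ 40.


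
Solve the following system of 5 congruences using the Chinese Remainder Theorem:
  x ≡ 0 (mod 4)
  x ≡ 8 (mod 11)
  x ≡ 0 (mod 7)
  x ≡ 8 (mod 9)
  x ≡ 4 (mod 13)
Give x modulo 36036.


Product of moduli M = 4 · 11 · 7 · 9 · 13 = 36036.
Merge one congruence at a time:
  Start: x ≡ 0 (mod 4).
  Combine with x ≡ 8 (mod 11); new modulus lcm = 44.
    Write x = 0 + 4·t and substitute into x ≡ 8 (mod 11): 4·t ≡ 8 − 0 = 8 (mod 11).
    The inverse of 4 mod 11 is 3 (since 4·3 = 12 = 1·11 + 1), so t ≡ 3·8 = 24 ≡ 2 (mod 11).
    Then x = 0 + 4·2 = 8, valid modulo lcm(4, 11) = 44: x ≡ 8 (mod 44).
  Combine with x ≡ 0 (mod 7); new modulus lcm = 308.
    Write x = 8 + 44·t and substitute into x ≡ 0 (mod 7): 44·t ≡ 0 − 8 = -8 (mod 7).
    Reduce coefficients mod 7: 2·t ≡ 6 (mod 7).
    The inverse of 2 mod 7 is 4 (since 2·4 = 8 = 1·7 + 1), so t ≡ 4·6 = 24 ≡ 3 (mod 7).
    Then x = 8 + 44·3 = 140, valid modulo lcm(44, 7) = 308: x ≡ 140 (mod 308).
  Combine with x ≡ 8 (mod 9); new modulus lcm = 2772.
    Write x = 140 + 308·t and substitute into x ≡ 8 (mod 9): 308·t ≡ 8 − 140 = -132 (mod 9).
    Reduce coefficients mod 9: 2·t ≡ 3 (mod 9).
    The inverse of 2 mod 9 is 5 (since 2·5 = 10 = 1·9 + 1), so t ≡ 5·3 = 15 ≡ 6 (mod 9).
    Then x = 140 + 308·6 = 1988, valid modulo lcm(308, 9) = 2772: x ≡ 1988 (mod 2772).
  Combine with x ≡ 4 (mod 13); new modulus lcm = 36036.
    Write x = 1988 + 2772·t and substitute into x ≡ 4 (mod 13): 2772·t ≡ 4 − 1988 = -1984 (mod 13).
    Reduce coefficients mod 13: 3·t ≡ 5 (mod 13).
    The inverse of 3 mod 13 is 9 (since 3·9 = 27 = 2·13 + 1), so t ≡ 9·5 = 45 ≡ 6 (mod 13).
    Then x = 1988 + 2772·6 = 18620, valid modulo lcm(2772, 13) = 36036: x ≡ 18620 (mod 36036).
Verify against each original: 18620 mod 4 = 0, 18620 mod 11 = 8, 18620 mod 7 = 0, 18620 mod 9 = 8, 18620 mod 13 = 4.

x ≡ 18620 (mod 36036).


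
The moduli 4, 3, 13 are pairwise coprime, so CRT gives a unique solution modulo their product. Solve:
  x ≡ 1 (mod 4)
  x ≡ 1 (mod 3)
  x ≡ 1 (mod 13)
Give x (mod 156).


Moduli 4, 3, 13 are pairwise coprime; by CRT there is a unique solution modulo M = 4 · 3 · 13 = 156.
Solve pairwise, accumulating the modulus:
  Start with x ≡ 1 (mod 4).
  Combine with x ≡ 1 (mod 3): since gcd(4, 3) = 1, we get a unique residue mod 12.
    Write x = 1 + 4·t and substitute into x ≡ 1 (mod 3): 4·t ≡ 1 − 1 = 0 (mod 3).
    Reduce coefficients mod 3: 1·t ≡ 0 (mod 3).
    So t ≡ 0 (mod 3).
    Then x = 1 + 4·0 = 1, valid modulo lcm(4, 3) = 12: x ≡ 1 (mod 12).
  Combine with x ≡ 1 (mod 13): since gcd(12, 13) = 1, we get a unique residue mod 156.
    Write x = 1 + 12·t and substitute into x ≡ 1 (mod 13): 12·t ≡ 1 − 1 = 0 (mod 13).
    The inverse of 12 mod 13 is 12 (since 12·12 = 144 = 11·13 + 1), so t ≡ 12·0 = 0 ≡ 0 (mod 13).
    Then x = 1 + 12·0 = 1, valid modulo lcm(12, 13) = 156: x ≡ 1 (mod 156).
Verify: 1 mod 4 = 1 ✓, 1 mod 3 = 1 ✓, 1 mod 13 = 1 ✓.

x ≡ 1 (mod 156).


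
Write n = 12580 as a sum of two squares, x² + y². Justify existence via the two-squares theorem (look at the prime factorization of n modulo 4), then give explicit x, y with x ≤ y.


Step 1: Factor n = 12580 = 2^2 · 5 · 17 · 37.
Step 2: Check the mod-4 condition on each prime factor: 2 = 2 (special); 5 ≡ 1 (mod 4), exponent 1; 17 ≡ 1 (mod 4), exponent 1; 37 ≡ 1 (mod 4), exponent 1.
All primes ≡ 3 (mod 4) appear to even exponent (or don't appear), so by the two-squares theorem n IS expressible as a sum of two squares.
Step 3: Build a representation. Group n = k² · m with k = 2 and m = 5 · 17 · 37 = 3145 (a product of primes ≡ 1 (mod 4)); a representation of m scales to one of n via (k·x)² + (k·y)² = k²(x² + y²). Each prime p ≡ 1 (mod 4) is itself a sum of two squares; find a² by testing p − a² for a perfect square:
  5: 5 − 1² = 4 = 2² ⇒ 5 = 1² + 2².
  17: 17 − 1² = 16 = 4² ⇒ 17 = 1² + 4².
  37: 37 − 1² = 36 = 6² ⇒ 37 = 1² + 6².
  Combine using the Brahmagupta–Fibonacci identity (a² + b²)(c² + d²) = (ac − bd)² + (ad + bc)² = (ac + bd)² + (ad − bc)²:
  5 · 17 = 85: from (1² + 2²)(1² + 4²), take (1·1 − 2·4, 1·4 + 2·1) = (1 − 8, 4 + 2) = (-7, 6); dropping signs (only squares matter) gives (7, 6); check 7² + 6² = 49 + 36 = 85 ✓.
  85 · 37 = 3145: from (7² + 6²)(1² + 6²), take (7·1 − 6·6, 7·6 + 6·1) = (7 − 36, 42 + 6) = (-29, 48); dropping signs (only squares matter) gives (29, 48); check 29² + 48² = 841 + 2304 = 3145 ✓.
  Scale by k = 2: (2·29, 2·48) = (58, 96).
Step 4: Order so x ≤ y and verify: 58² + 96² = 3364 + 9216 = 12580 = n. ✓

n = 12580 = 58² + 96² (one valid representation with x ≤ y).


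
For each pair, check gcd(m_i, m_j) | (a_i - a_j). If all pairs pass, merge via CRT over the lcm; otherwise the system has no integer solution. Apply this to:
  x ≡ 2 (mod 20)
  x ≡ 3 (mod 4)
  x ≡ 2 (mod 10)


Moduli 20, 4, 10 are not pairwise coprime, so CRT works modulo lcm(m_i) when all pairwise compatibility conditions hold.
Pairwise compatibility: gcd(m_i, m_j) must divide a_i - a_j for every pair.
Merge one congruence at a time:
  Start: x ≡ 2 (mod 20).
  Combine with x ≡ 3 (mod 4): gcd(20, 4) = 4, and 3 - 2 = 1 is NOT divisible by 4.
    ⇒ system is inconsistent (no integer solution).

No solution (the system is inconsistent).


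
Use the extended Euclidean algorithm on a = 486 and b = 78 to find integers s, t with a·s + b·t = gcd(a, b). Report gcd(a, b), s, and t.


Euclidean algorithm on (486, 78) — divide until remainder is 0:
  486 = 6 · 78 + 18
  78 = 4 · 18 + 6
  18 = 3 · 6 + 0
gcd(486, 78) = 6.
Track Bezout coefficients alongside the remainders: start with r₀ = 486 = a·1 + b·0 (s = 1, t = 0) and r₁ = 78 = a·0 + b·1 (s = 0, t = 1); each new remainder r_{k+1} = r_{k-1} − q_k·r_k inherits s_{k+1} = s_{k-1} − q_k·s_k, t_{k+1} = t_{k-1} − q_k·t_k, so r_k = a·s_k + b·t_k at every step:
  q = 6: r = 18, s = 1 − 6·0 = 1, t = 0 − 6·1 = -6  (check: 486·1 + 78·(-6) = 18)
  q = 4: r = 6, s = 0 − 4·1 = -4, t = 1 − 4·(-6) = 25  (check: 486·(-4) + 78·25 = 6)
The row with r = 6 (the gcd) gives the Bezout coefficients s = -4, t = 25.
Result: 486 · (-4) + 78 · (25) = 6.

gcd(486, 78) = 6; s = -4, t = 25 (check: 486·(-4) + 78·25 = 6).
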